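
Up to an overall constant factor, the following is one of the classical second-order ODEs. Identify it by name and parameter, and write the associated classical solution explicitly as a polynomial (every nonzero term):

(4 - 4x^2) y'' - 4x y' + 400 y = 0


All three coefficients share the factor 4; dividing through by 4 gives  (1 - x^2) y'' - x y' + 100 y = 0.
This matches the Chebyshev equation (1 - x^2) y'' - x y' + n^2 y = 0 (note the -x y' term, not -2x y') with n^2 = 100, so n = 10; the polynomial solution is T_10(x).
With y = sum_k a_k x^k, matching x^k gives (k+2)(k+1) a_{k+2} = (k^2 - n^2) a_k = (k - 10)(k + 10) a_k. The right side vanishes at k = 10, so the series with the parity of 10 terminates at degree 10.
Standard normalization: leading coefficient of T_n is 2^(n-1), so a_10 = 2^9 = 512. Work downward with a_k = (k+1)(k+2) a_{k+2} / ((k - 10)(k + 10)):
  a_8 = (9)(10)(512) / ((8 - 10)(8 + 10)) = 46080/(-36) = -1280
  a_6 = (7)(8)(-1280) / ((6 - 10)(6 + 10)) = -71680/(-64) = 1120
  a_4 = (5)(6)(1120) / ((4 - 10)(4 + 10)) = 33600/(-84) = -400
  a_2 = (3)(4)(-400) / ((2 - 10)(2 + 10)) = -4800/(-96) = 50
  a_0 = (1)(2)(50) / ((0 - 10)(0 + 10)) = 100/(-100) = -1
Hence T_10(x) = 512 x^10 - 1280 x^8 + 1120 x^6 - 400 x^4 + 50 x^2 - 1.

T_10(x); series = 512 x^10 - 1280 x^8 + 1120 x^6 - 400 x^4 + 50 x^2 - 1


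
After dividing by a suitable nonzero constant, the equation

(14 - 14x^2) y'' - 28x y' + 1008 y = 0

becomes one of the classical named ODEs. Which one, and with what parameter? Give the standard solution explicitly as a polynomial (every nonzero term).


All three coefficients share the factor 14; dividing through by 14 gives  (1 - x^2) y'' - 2x y' + 72 y = 0.
This matches the Legendre equation (1 - x^2) y'' - 2x y' + n(n+1) y = 0 (note the -2x y' term) with n(n+1) = 72, so n = 8; the polynomial solution is P_8(x).
With y = sum_k a_k x^k, matching x^k gives (k+2)(k+1) a_{k+2} = [k(k+1) - n(n+1)] a_k = (k - 8)(k + 9) a_k. The right side vanishes at k = 8, so the series with the parity of 8 terminates at degree 8.
Standard normalization (P_n(1) = 1): leading coefficient (2n)!/(2^n (n!)^2) = 20922789888000/(256*1625702400) = 6435/128, so a_8 = 6435/128. Work downward with a_k = (k+1)(k+2) a_{k+2} / ((k - 8)(k + 9)):
  a_6 = (7)(8)(6435/128) / ((6 - 8)(6 + 9)) = (45045/16)/(-30) = -3003/32
  a_4 = (5)(6)(-3003/32) / ((4 - 8)(4 + 9)) = (-45045/16)/(-52) = 3465/64
  a_2 = (3)(4)(3465/64) / ((2 - 8)(2 + 9)) = (10395/16)/(-66) = -315/32
  a_0 = (1)(2)(-315/32) / ((0 - 8)(0 + 9)) = (-315/16)/(-72) = 35/128
Hence P_8(x) = 6435 x^8/128 - 3003 x^6/32 + 3465 x^4/64 - 315 x^2/32 + 35/128.

P_8(x); series = 6435 x^8/128 - 3003 x^6/32 + 3465 x^4/64 - 315 x^2/32 + 35/128


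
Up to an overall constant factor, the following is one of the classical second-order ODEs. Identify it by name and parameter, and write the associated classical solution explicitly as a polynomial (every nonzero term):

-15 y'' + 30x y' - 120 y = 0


All three coefficients share the factor -15; dividing through by -15 gives  y'' - 2x y' + 8 y = 0.
This matches the Hermite equation y'' - 2x y' + 2n y = 0 with 2n = 8, so n = 4; the polynomial solution is H_4(x).
With y = sum_k a_k x^k, matching x^k gives (k+2)(k+1) a_{k+2} = 2(k - n) a_k = 2(k - 4) a_k. The right side vanishes at k = 4, so the series with the parity of 4 terminates at degree 4.
Standard normalization: leading coefficient of H_n is 2^n, so a_4 = 2^4 = 16. Work downward with a_k = (k+1)(k+2) a_{k+2} / (2(k - n)):
  a_2 = (3)(4)(16) / (2(2 - 4)) = 192/(-4) = -48
  a_0 = (1)(2)(-48) / (2(0 - 4)) = -96/(-8) = 12
Hence H_4(x) = 16 x^4 - 48 x^2 + 12.

H_4(x); series = 16 x^4 - 48 x^2 + 12


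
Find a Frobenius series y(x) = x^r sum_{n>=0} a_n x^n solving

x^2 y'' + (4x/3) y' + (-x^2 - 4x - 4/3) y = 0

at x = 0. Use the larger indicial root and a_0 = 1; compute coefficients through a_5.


Write in Frobenius form y'' + (p(x)/x) y' + (q(x)/x^2) y = 0:
  p(x) = 4/3,  q(x) = -x^2 - 4x - 4/3.
Indicial equation: r(r-1) + (4/3) r + (-4/3) = 0 -> roots r_1 = 1, r_2 = -4/3.
Take r = r_1 = 1. Let y(x) = x^r sum_{n>=0} a_n x^n with a_0 = 1.
Substitute y = x^r sum a_n x^n and match x^{r+n}. The recurrence is
  D(n) a_n - 4 a_{n-1} - 1 a_{n-2} = 0,  where D(n) = (r+n)(r+n-1) + (4/3)(r+n) + (-4/3).
  a_n = [4 a_{n-1} + 1 a_{n-2}] / D(n).
Since the indicial polynomial factors as (r - r_1)(r - r_2), D(n) = (r_1 + n - r_1)(r_1 + n - r_2) = n(n + 7/3).
Evaluating step by step (a_0 = 1):
  n = 1: D(1) = 1(1 + 7/3) = 10/3; numerator = 4(1) = 4; a_1 = (4)/(10/3) = 6/5
  n = 2: D(2) = 2(2 + 7/3) = 26/3; numerator = 4(6/5) + 1(1) = 29/5; a_2 = (29/5)/(26/3) = 87/130
  n = 3: D(3) = 3(3 + 7/3) = 16; numerator = 4(87/130) + 1(6/5) = 252/65; a_3 = (252/65)/(16) = 63/260
  n = 4: D(4) = 4(4 + 7/3) = 76/3; numerator = 4(63/260) + 1(87/130) = 213/130; a_4 = (213/130)/(76/3) = 639/9880
  n = 5: D(5) = 5(5 + 7/3) = 110/3; numerator = 4(639/9880) + 1(63/260) = 495/988; a_5 = (495/988)/(110/3) = 27/1976

r = 1; a_0 = 1; a_1 = 6/5; a_2 = 87/130; a_3 = 63/260; a_4 = 639/9880; a_5 = 27/1976


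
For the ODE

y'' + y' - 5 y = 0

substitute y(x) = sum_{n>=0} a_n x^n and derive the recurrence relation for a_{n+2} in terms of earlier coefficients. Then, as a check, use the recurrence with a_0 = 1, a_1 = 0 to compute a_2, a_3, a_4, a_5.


Substitute y = sum_n a_n x^n.
y''(x) has coefficient (n+2)(n+1) a_{n+2} at x^n;
y'(x) has coefficient (n+1) a_{n+1} at x^n;
-5 y(x) has coefficient -5 a_n at x^n.
Matching x^n: (n+2)(n+1) a_{n+2} + (n+1) a_{n+1} - 5 a_n = 0.
Thus a_{n+2} = [-(n+1) a_{n+1} + 5 a_n] / ((n+1)(n+2)).

Check with a_0 = 1, a_1 = 0 (apply the recurrence for n = 0, 1, 2, 3): a_0 = 1, a_1 = 0, a_2 = 5/2, a_3 = -5/6, a_4 = 5/4, a_5 = -11/24.

a_(n+2) = [-(n+1) a_(n+1) + 5 a_n] / ((n+1)(n+2)); check: a_0 = 1, a_1 = 0, a_2 = 5/2, a_3 = -5/6, a_4 = 5/4, a_5 = -11/24


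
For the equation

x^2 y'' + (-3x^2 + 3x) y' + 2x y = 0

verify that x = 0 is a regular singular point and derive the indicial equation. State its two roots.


Divide by x^2 to reach normal form y'' + P_1(x) y' + P_2(x) y = 0 with P_1(x) = -3 + 3/x and P_2(x) = 2/x.
x = 0 is a singular point because the y'-coefficient -3 + 3/x has a pole at x = 0 and the y-coefficient 2/x has a pole at x = 0.
It is a regular singular point because x P_1(x) = p(x) = 3 - 3x and x^2 P_2(x) = q(x) = 2x are polynomials, hence analytic at x = 0.
p(0) = 3,  q(0) = 0.
Indicial equation: r(r-1) + p(0) r + q(0) = 0, i.e. r^2 + (p(0) - 1) r + q(0) = 0, i.e. r^2 + 2 r = 0.
Discriminant: (2)^2 - 4(0) = 4, so r = (-2 ± 2)/2.
Solving: r_1 = 0, r_2 = -2.

indicial: r^2 + 2 r = 0; roots r_1 = 0, r_2 = -2


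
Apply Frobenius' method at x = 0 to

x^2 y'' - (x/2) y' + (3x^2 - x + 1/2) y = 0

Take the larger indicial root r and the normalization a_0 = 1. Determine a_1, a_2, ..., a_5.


Write in Frobenius form y'' + (p(x)/x) y' + (q(x)/x^2) y = 0:
  p(x) = -1/2,  q(x) = 3x^2 - x + 1/2.
Indicial equation: r(r-1) + (-1/2) r + (1/2) = 0 -> roots r_1 = 1, r_2 = 1/2.
Take r = r_1 = 1. Let y(x) = x^r sum_{n>=0} a_n x^n with a_0 = 1.
Substitute y = x^r sum a_n x^n and match x^{r+n}. The recurrence is
  D(n) a_n - 1 a_{n-1} + 3 a_{n-2} = 0,  where D(n) = (r+n)(r+n-1) + (-1/2)(r+n) + (1/2).
  a_n = [1 a_{n-1} - 3 a_{n-2}] / D(n).
Since the indicial polynomial factors as (r - r_1)(r - r_2), D(n) = (r_1 + n - r_1)(r_1 + n - r_2) = n(n + 1/2).
Evaluating step by step (a_0 = 1):
  n = 1: D(1) = 1(1 + 1/2) = 3/2; numerator = 1(1) = 1; a_1 = (1)/(3/2) = 2/3
  n = 2: D(2) = 2(2 + 1/2) = 5; numerator = 1(2/3) - 3(1) = -7/3; a_2 = (-7/3)/(5) = -7/15
  n = 3: D(3) = 3(3 + 1/2) = 21/2; numerator = 1(-7/15) - 3(2/3) = -37/15; a_3 = (-37/15)/(21/2) = -74/315
  n = 4: D(4) = 4(4 + 1/2) = 18; numerator = 1(-74/315) - 3(-7/15) = 367/315; a_4 = (367/315)/(18) = 367/5670
  n = 5: D(5) = 5(5 + 1/2) = 55/2; numerator = 1(367/5670) - 3(-74/315) = 4363/5670; a_5 = (4363/5670)/(55/2) = 4363/155925

r = 1; a_0 = 1; a_1 = 2/3; a_2 = -7/15; a_3 = -74/315; a_4 = 367/5670; a_5 = 4363/155925


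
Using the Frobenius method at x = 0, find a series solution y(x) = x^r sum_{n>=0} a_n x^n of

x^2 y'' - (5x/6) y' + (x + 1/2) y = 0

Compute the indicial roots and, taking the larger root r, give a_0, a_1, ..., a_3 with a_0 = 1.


Write in Frobenius form y'' + (p(x)/x) y' + (q(x)/x^2) y = 0:
  p(x) = -5/6,  q(x) = x + 1/2.
Indicial equation: r(r-1) + (-5/6) r + (1/2) = 0 -> roots r_1 = 3/2, r_2 = 1/3.
Take r = r_1 = 3/2. Let y(x) = x^r sum_{n>=0} a_n x^n with a_0 = 1.
Substitute y = x^r sum a_n x^n and match x^{r+n}. The recurrence is
  D(n) a_n + 1 a_{n-1} = 0,  where D(n) = (r+n)(r+n-1) + (-5/6)(r+n) + (1/2).
  a_n = -1 / D(n) * a_{n-1}.
Since the indicial polynomial factors as (r - r_1)(r - r_2), D(n) = (r_1 + n - r_1)(r_1 + n - r_2) = n(n + 7/6).
Evaluating step by step (a_0 = 1):
  n = 1: D(1) = 1(1 + 7/6) = 13/6; numerator = -1(1) = -1; a_1 = (-1)/(13/6) = -6/13
  n = 2: D(2) = 2(2 + 7/6) = 19/3; numerator = -1(-6/13) = 6/13; a_2 = (6/13)/(19/3) = 18/247
  n = 3: D(3) = 3(3 + 7/6) = 25/2; numerator = -1(18/247) = -18/247; a_3 = (-18/247)/(25/2) = -36/6175

r = 3/2; a_0 = 1; a_1 = -6/13; a_2 = 18/247; a_3 = -36/6175


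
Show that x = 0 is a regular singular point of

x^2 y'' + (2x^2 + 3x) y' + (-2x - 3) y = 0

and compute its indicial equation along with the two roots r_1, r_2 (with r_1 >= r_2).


Divide by x^2 to reach normal form y'' + P_1(x) y' + P_2(x) y = 0 with P_1(x) = 2 + 3/x and P_2(x) = -2/x - 3/x^2.
x = 0 is a singular point because the y'-coefficient 2 + 3/x has a pole at x = 0 and the y-coefficient -2/x - 3/x^2 has a pole at x = 0.
It is a regular singular point because x P_1(x) = p(x) = 2x + 3 and x^2 P_2(x) = q(x) = -2x - 3 are polynomials, hence analytic at x = 0.
p(0) = 3,  q(0) = -3.
Indicial equation: r(r-1) + p(0) r + q(0) = 0, i.e. r^2 + (p(0) - 1) r + q(0) = 0, i.e. r^2 + 2 r - 3 = 0.
Discriminant: (2)^2 - 4(-3) = 16, so r = (-2 ± 4)/2.
Solving: r_1 = 1, r_2 = -3.

indicial: r^2 + 2 r - 3 = 0; roots r_1 = 1, r_2 = -3


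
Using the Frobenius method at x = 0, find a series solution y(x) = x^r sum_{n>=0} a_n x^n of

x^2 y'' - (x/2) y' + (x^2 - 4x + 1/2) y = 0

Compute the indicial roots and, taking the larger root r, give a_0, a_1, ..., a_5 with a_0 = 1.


Write in Frobenius form y'' + (p(x)/x) y' + (q(x)/x^2) y = 0:
  p(x) = -1/2,  q(x) = x^2 - 4x + 1/2.
Indicial equation: r(r-1) + (-1/2) r + (1/2) = 0 -> roots r_1 = 1, r_2 = 1/2.
Take r = r_1 = 1. Let y(x) = x^r sum_{n>=0} a_n x^n with a_0 = 1.
Substitute y = x^r sum a_n x^n and match x^{r+n}. The recurrence is
  D(n) a_n - 4 a_{n-1} + 1 a_{n-2} = 0,  where D(n) = (r+n)(r+n-1) + (-1/2)(r+n) + (1/2).
  a_n = [4 a_{n-1} - 1 a_{n-2}] / D(n).
Since the indicial polynomial factors as (r - r_1)(r - r_2), D(n) = (r_1 + n - r_1)(r_1 + n - r_2) = n(n + 1/2).
Evaluating step by step (a_0 = 1):
  n = 1: D(1) = 1(1 + 1/2) = 3/2; numerator = 4(1) = 4; a_1 = (4)/(3/2) = 8/3
  n = 2: D(2) = 2(2 + 1/2) = 5; numerator = 4(8/3) - 1(1) = 29/3; a_2 = (29/3)/(5) = 29/15
  n = 3: D(3) = 3(3 + 1/2) = 21/2; numerator = 4(29/15) - 1(8/3) = 76/15; a_3 = (76/15)/(21/2) = 152/315
  n = 4: D(4) = 4(4 + 1/2) = 18; numerator = 4(152/315) - 1(29/15) = -1/315; a_4 = (-1/315)/(18) = -1/5670
  n = 5: D(5) = 5(5 + 1/2) = 55/2; numerator = 4(-1/5670) - 1(152/315) = -274/567; a_5 = (-274/567)/(55/2) = -548/31185

r = 1; a_0 = 1; a_1 = 8/3; a_2 = 29/15; a_3 = 152/315; a_4 = -1/5670; a_5 = -548/31185


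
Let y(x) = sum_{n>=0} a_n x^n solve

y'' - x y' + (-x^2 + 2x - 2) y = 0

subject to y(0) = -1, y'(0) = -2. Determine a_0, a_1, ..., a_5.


Ansatz: y(x) = sum_{n>=0} a_n x^n, so y'(x) = sum_{n>=1} n a_n x^(n-1) and y''(x) = sum_{n>=2} n(n-1) a_n x^(n-2).
Substitute into P(x) y'' + Q(x) y' + R(x) y = 0 with P(x) = 1, Q(x) = -x, R(x) = -x^2 + 2x - 2, and match powers of x.
Initial conditions: a_0 = -1, a_1 = -2.
Setting the coefficient of each power of x to zero and solving order by order (substituting the coefficients already found):
  x^0: 2 a_2 - 2 a_0 = 0  ->  2 a_2 = 2 a_0 = -2  ->  a_2 = -1
  x^1: 6 a_3 - 3 a_1 + 2 a_0 = 0  ->  6 a_3 = 3 a_1 - 2 a_0 = -4  ->  a_3 = -2/3
  x^2: 12 a_4 - 4 a_2 + 2 a_1 - a_0 = 0  ->  12 a_4 = 4 a_2 - 2 a_1 + a_0 = -1  ->  a_4 = -1/12
  x^3: 20 a_5 - 5 a_3 + 2 a_2 - a_1 = 0  ->  20 a_5 = 5 a_3 - 2 a_2 + a_1 = -10/3  ->  a_5 = -1/6
Truncated series: y(x) = -1 - 2 x - x^2 - (2/3) x^3 - (1/12) x^4 - (1/6) x^5 + O(x^6).

a_0 = -1; a_1 = -2; a_2 = -1; a_3 = -2/3; a_4 = -1/12; a_5 = -1/6


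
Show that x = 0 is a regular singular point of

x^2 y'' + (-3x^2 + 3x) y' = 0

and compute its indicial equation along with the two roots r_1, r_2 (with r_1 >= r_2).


Divide by x^2 to reach normal form y'' + P_1(x) y' + P_2(x) y = 0 with P_1(x) = -3 + 3/x and P_2(x) = 0.
x = 0 is a singular point because the y'-coefficient -3 + 3/x has a pole at x = 0.
It is a regular singular point because x P_1(x) = p(x) = 3 - 3x and x^2 P_2(x) = q(x) = 0 are polynomials, hence analytic at x = 0.
p(0) = 3,  q(0) = 0.
Indicial equation: r(r-1) + p(0) r + q(0) = 0, i.e. r^2 + (p(0) - 1) r + q(0) = 0, i.e. r^2 + 2 r = 0.
Discriminant: (2)^2 - 4(0) = 4, so r = (-2 ± 2)/2.
Solving: r_1 = 0, r_2 = -2.

indicial: r^2 + 2 r = 0; roots r_1 = 0, r_2 = -2


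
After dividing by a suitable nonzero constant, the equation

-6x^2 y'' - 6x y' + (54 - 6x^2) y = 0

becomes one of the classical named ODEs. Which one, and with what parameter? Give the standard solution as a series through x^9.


All three coefficients share the factor -6; dividing through by -6 gives  x^2 y'' + x y' + (x^2 - 9) y = 0.
This matches the Bessel equation x^2 y'' + x y' + (x^2 - nu^2) y = 0 with nu^2 = 9, so nu = 3; the solution bounded at x = 0 is J_3(x).
Frobenius at x = 0: indicial roots ±nu; for r = nu the recurrence k(k + 2nu) c_k = -c_{k-2} gives the standard series J_nu(x) = sum_{k>=0} (-1)^k / (k! (k+nu)!) (x/2)^(2k+nu). Evaluate the first 4 terms:
  k = 0: (-1)^0 / (0! * 3! * 2^3) x^3 = 1/(1*6*8) x^3 = (1/48) x^3
  k = 1: (-1)^1 / (1! * 4! * 2^5) x^5 = -1/(1*24*32) x^5 = (-1/768) x^5
  k = 2: (-1)^2 / (2! * 5! * 2^7) x^7 = 1/(2*120*128) x^7 = (1/30720) x^7
  k = 3: (-1)^3 / (3! * 6! * 2^9) x^9 = -1/(6*720*512) x^9 = (-1/2211840) x^9
Hence J_3(x) = -x^9/2211840 + x^7/30720 - x^5/768 + x^3/48 + ....

J_3(x); series = -x^9/2211840 + x^7/30720 - x^5/768 + x^3/48


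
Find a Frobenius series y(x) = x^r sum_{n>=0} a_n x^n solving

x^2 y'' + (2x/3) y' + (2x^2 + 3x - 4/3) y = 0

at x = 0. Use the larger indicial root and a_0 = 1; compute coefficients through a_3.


Write in Frobenius form y'' + (p(x)/x) y' + (q(x)/x^2) y = 0:
  p(x) = 2/3,  q(x) = 2x^2 + 3x - 4/3.
Indicial equation: r(r-1) + (2/3) r + (-4/3) = 0 -> roots r_1 = 4/3, r_2 = -1.
Take r = r_1 = 4/3. Let y(x) = x^r sum_{n>=0} a_n x^n with a_0 = 1.
Substitute y = x^r sum a_n x^n and match x^{r+n}. The recurrence is
  D(n) a_n + 3 a_{n-1} + 2 a_{n-2} = 0,  where D(n) = (r+n)(r+n-1) + (2/3)(r+n) + (-4/3).
  a_n = [-3 a_{n-1} - 2 a_{n-2}] / D(n).
Since the indicial polynomial factors as (r - r_1)(r - r_2), D(n) = (r_1 + n - r_1)(r_1 + n - r_2) = n(n + 7/3).
Evaluating step by step (a_0 = 1):
  n = 1: D(1) = 1(1 + 7/3) = 10/3; numerator = -3(1) = -3; a_1 = (-3)/(10/3) = -9/10
  n = 2: D(2) = 2(2 + 7/3) = 26/3; numerator = -3(-9/10) - 2(1) = 7/10; a_2 = (7/10)/(26/3) = 21/260
  n = 3: D(3) = 3(3 + 7/3) = 16; numerator = -3(21/260) - 2(-9/10) = 81/52; a_3 = (81/52)/(16) = 81/832

r = 4/3; a_0 = 1; a_1 = -9/10; a_2 = 21/260; a_3 = 81/832


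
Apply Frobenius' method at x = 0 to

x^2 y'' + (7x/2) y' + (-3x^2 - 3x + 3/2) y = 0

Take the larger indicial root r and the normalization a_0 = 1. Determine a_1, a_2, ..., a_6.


Write in Frobenius form y'' + (p(x)/x) y' + (q(x)/x^2) y = 0:
  p(x) = 7/2,  q(x) = -3x^2 - 3x + 3/2.
Indicial equation: r(r-1) + (7/2) r + (3/2) = 0 -> roots r_1 = -1, r_2 = -3/2.
Take r = r_1 = -1. Let y(x) = x^r sum_{n>=0} a_n x^n with a_0 = 1.
Substitute y = x^r sum a_n x^n and match x^{r+n}. The recurrence is
  D(n) a_n - 3 a_{n-1} - 3 a_{n-2} = 0,  where D(n) = (r+n)(r+n-1) + (7/2)(r+n) + (3/2).
  a_n = [3 a_{n-1} + 3 a_{n-2}] / D(n).
Since the indicial polynomial factors as (r - r_1)(r - r_2), D(n) = (r_1 + n - r_1)(r_1 + n - r_2) = n(n + 1/2).
Evaluating step by step (a_0 = 1):
  n = 1: D(1) = 1(1 + 1/2) = 3/2; numerator = 3(1) = 3; a_1 = (3)/(3/2) = 2
  n = 2: D(2) = 2(2 + 1/2) = 5; numerator = 3(2) + 3(1) = 9; a_2 = (9)/(5) = 9/5
  n = 3: D(3) = 3(3 + 1/2) = 21/2; numerator = 3(9/5) + 3(2) = 57/5; a_3 = (57/5)/(21/2) = 38/35
  n = 4: D(4) = 4(4 + 1/2) = 18; numerator = 3(38/35) + 3(9/5) = 303/35; a_4 = (303/35)/(18) = 101/210
  n = 5: D(5) = 5(5 + 1/2) = 55/2; numerator = 3(101/210) + 3(38/35) = 47/10; a_5 = (47/10)/(55/2) = 47/275
  n = 6: D(6) = 6(6 + 1/2) = 39; numerator = 3(47/275) + 3(101/210) = 7529/3850; a_6 = (7529/3850)/(39) = 7529/150150

r = -1; a_0 = 1; a_1 = 2; a_2 = 9/5; a_3 = 38/35; a_4 = 101/210; a_5 = 47/275; a_6 = 7529/150150


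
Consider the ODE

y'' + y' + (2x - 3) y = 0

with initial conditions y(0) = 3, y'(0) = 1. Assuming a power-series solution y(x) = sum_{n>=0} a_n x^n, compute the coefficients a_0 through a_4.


Ansatz: y(x) = sum_{n>=0} a_n x^n, so y'(x) = sum_{n>=1} n a_n x^(n-1) and y''(x) = sum_{n>=2} n(n-1) a_n x^(n-2).
Substitute into P(x) y'' + Q(x) y' + R(x) y = 0 with P(x) = 1, Q(x) = 1, R(x) = 2x - 3, and match powers of x.
Initial conditions: a_0 = 3, a_1 = 1.
Setting the coefficient of each power of x to zero and solving order by order (substituting the coefficients already found):
  x^0: 2 a_2 + a_1 - 3 a_0 = 0  ->  2 a_2 = -a_1 + 3 a_0 = 8  ->  a_2 = 4
  x^1: 6 a_3 + 2 a_2 - 3 a_1 + 2 a_0 = 0  ->  6 a_3 = -2 a_2 + 3 a_1 - 2 a_0 = -11  ->  a_3 = -11/6
  x^2: 12 a_4 + 3 a_3 - 3 a_2 + 2 a_1 = 0  ->  12 a_4 = -3 a_3 + 3 a_2 - 2 a_1 = 31/2  ->  a_4 = 31/24
Truncated series: y(x) = 3 + x + 4 x^2 - (11/6) x^3 + (31/24) x^4 + O(x^5).

a_0 = 3; a_1 = 1; a_2 = 4; a_3 = -11/6; a_4 = 31/24


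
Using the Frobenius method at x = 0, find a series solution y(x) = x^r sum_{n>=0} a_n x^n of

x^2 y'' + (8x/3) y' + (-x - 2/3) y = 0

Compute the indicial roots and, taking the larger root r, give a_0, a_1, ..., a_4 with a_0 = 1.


Write in Frobenius form y'' + (p(x)/x) y' + (q(x)/x^2) y = 0:
  p(x) = 8/3,  q(x) = -x - 2/3.
Indicial equation: r(r-1) + (8/3) r + (-2/3) = 0 -> roots r_1 = 1/3, r_2 = -2.
Take r = r_1 = 1/3. Let y(x) = x^r sum_{n>=0} a_n x^n with a_0 = 1.
Substitute y = x^r sum a_n x^n and match x^{r+n}. The recurrence is
  D(n) a_n - 1 a_{n-1} = 0,  where D(n) = (r+n)(r+n-1) + (8/3)(r+n) + (-2/3).
  a_n = 1 / D(n) * a_{n-1}.
Since the indicial polynomial factors as (r - r_1)(r - r_2), D(n) = (r_1 + n - r_1)(r_1 + n - r_2) = n(n + 7/3).
Evaluating step by step (a_0 = 1):
  n = 1: D(1) = 1(1 + 7/3) = 10/3; numerator = 1(1) = 1; a_1 = (1)/(10/3) = 3/10
  n = 2: D(2) = 2(2 + 7/3) = 26/3; numerator = 1(3/10) = 3/10; a_2 = (3/10)/(26/3) = 9/260
  n = 3: D(3) = 3(3 + 7/3) = 16; numerator = 1(9/260) = 9/260; a_3 = (9/260)/(16) = 9/4160
  n = 4: D(4) = 4(4 + 7/3) = 76/3; numerator = 1(9/4160) = 9/4160; a_4 = (9/4160)/(76/3) = 27/316160

r = 1/3; a_0 = 1; a_1 = 3/10; a_2 = 9/260; a_3 = 9/4160; a_4 = 27/316160


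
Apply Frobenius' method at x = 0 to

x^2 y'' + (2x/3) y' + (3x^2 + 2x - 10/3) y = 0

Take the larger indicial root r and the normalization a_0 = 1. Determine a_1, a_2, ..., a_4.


Write in Frobenius form y'' + (p(x)/x) y' + (q(x)/x^2) y = 0:
  p(x) = 2/3,  q(x) = 3x^2 + 2x - 10/3.
Indicial equation: r(r-1) + (2/3) r + (-10/3) = 0 -> roots r_1 = 2, r_2 = -5/3.
Take r = r_1 = 2. Let y(x) = x^r sum_{n>=0} a_n x^n with a_0 = 1.
Substitute y = x^r sum a_n x^n and match x^{r+n}. The recurrence is
  D(n) a_n + 2 a_{n-1} + 3 a_{n-2} = 0,  where D(n) = (r+n)(r+n-1) + (2/3)(r+n) + (-10/3).
  a_n = [-2 a_{n-1} - 3 a_{n-2}] / D(n).
Since the indicial polynomial factors as (r - r_1)(r - r_2), D(n) = (r_1 + n - r_1)(r_1 + n - r_2) = n(n + 11/3).
Evaluating step by step (a_0 = 1):
  n = 1: D(1) = 1(1 + 11/3) = 14/3; numerator = -2(1) = -2; a_1 = (-2)/(14/3) = -3/7
  n = 2: D(2) = 2(2 + 11/3) = 34/3; numerator = -2(-3/7) - 3(1) = -15/7; a_2 = (-15/7)/(34/3) = -45/238
  n = 3: D(3) = 3(3 + 11/3) = 20; numerator = -2(-45/238) - 3(-3/7) = 198/119; a_3 = (198/119)/(20) = 99/1190
  n = 4: D(4) = 4(4 + 11/3) = 92/3; numerator = -2(99/1190) - 3(-45/238) = 477/1190; a_4 = (477/1190)/(92/3) = 1431/109480

r = 2; a_0 = 1; a_1 = -3/7; a_2 = -45/238; a_3 = 99/1190; a_4 = 1431/109480


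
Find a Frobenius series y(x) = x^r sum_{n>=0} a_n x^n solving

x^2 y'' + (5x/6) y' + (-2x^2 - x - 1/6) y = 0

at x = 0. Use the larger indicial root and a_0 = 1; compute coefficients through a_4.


Write in Frobenius form y'' + (p(x)/x) y' + (q(x)/x^2) y = 0:
  p(x) = 5/6,  q(x) = -2x^2 - x - 1/6.
Indicial equation: r(r-1) + (5/6) r + (-1/6) = 0 -> roots r_1 = 1/2, r_2 = -1/3.
Take r = r_1 = 1/2. Let y(x) = x^r sum_{n>=0} a_n x^n with a_0 = 1.
Substitute y = x^r sum a_n x^n and match x^{r+n}. The recurrence is
  D(n) a_n - 1 a_{n-1} - 2 a_{n-2} = 0,  where D(n) = (r+n)(r+n-1) + (5/6)(r+n) + (-1/6).
  a_n = [1 a_{n-1} + 2 a_{n-2}] / D(n).
Since the indicial polynomial factors as (r - r_1)(r - r_2), D(n) = (r_1 + n - r_1)(r_1 + n - r_2) = n(n + 5/6).
Evaluating step by step (a_0 = 1):
  n = 1: D(1) = 1(1 + 5/6) = 11/6; numerator = 1(1) = 1; a_1 = (1)/(11/6) = 6/11
  n = 2: D(2) = 2(2 + 5/6) = 17/3; numerator = 1(6/11) + 2(1) = 28/11; a_2 = (28/11)/(17/3) = 84/187
  n = 3: D(3) = 3(3 + 5/6) = 23/2; numerator = 1(84/187) + 2(6/11) = 288/187; a_3 = (288/187)/(23/2) = 576/4301
  n = 4: D(4) = 4(4 + 5/6) = 58/3; numerator = 1(576/4301) + 2(84/187) = 4440/4301; a_4 = (4440/4301)/(58/3) = 6660/124729

r = 1/2; a_0 = 1; a_1 = 6/11; a_2 = 84/187; a_3 = 576/4301; a_4 = 6660/124729


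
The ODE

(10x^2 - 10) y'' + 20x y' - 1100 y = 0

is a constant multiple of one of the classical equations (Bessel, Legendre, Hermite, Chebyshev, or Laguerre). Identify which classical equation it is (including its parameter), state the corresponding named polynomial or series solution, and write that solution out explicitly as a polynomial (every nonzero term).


All three coefficients share the factor -10; dividing through by -10 gives  (1 - x^2) y'' - 2x y' + 110 y = 0.
This matches the Legendre equation (1 - x^2) y'' - 2x y' + n(n+1) y = 0 (note the -2x y' term) with n(n+1) = 110, so n = 10; the polynomial solution is P_10(x).
With y = sum_k a_k x^k, matching x^k gives (k+2)(k+1) a_{k+2} = [k(k+1) - n(n+1)] a_k = (k - 10)(k + 11) a_k. The right side vanishes at k = 10, so the series with the parity of 10 terminates at degree 10.
Standard normalization (P_n(1) = 1): leading coefficient (2n)!/(2^n (n!)^2) = 2432902008176640000/(1024*13168189440000) = 46189/256, so a_10 = 46189/256. Work downward with a_k = (k+1)(k+2) a_{k+2} / ((k - 10)(k + 11)):
  a_8 = (9)(10)(46189/256) / ((8 - 10)(8 + 11)) = (2078505/128)/(-38) = -109395/256
  a_6 = (7)(8)(-109395/256) / ((6 - 10)(6 + 11)) = (-765765/32)/(-68) = 45045/128
  a_4 = (5)(6)(45045/128) / ((4 - 10)(4 + 11)) = (675675/64)/(-90) = -15015/128
  a_2 = (3)(4)(-15015/128) / ((2 - 10)(2 + 11)) = (-45045/32)/(-104) = 3465/256
  a_0 = (1)(2)(3465/256) / ((0 - 10)(0 + 11)) = (3465/128)/(-110) = -63/256
Hence P_10(x) = 46189 x^10/256 - 109395 x^8/256 + 45045 x^6/128 - 15015 x^4/128 + 3465 x^2/256 - 63/256.

P_10(x); series = 46189 x^10/256 - 109395 x^8/256 + 45045 x^6/128 - 15015 x^4/128 + 3465 x^2/256 - 63/256


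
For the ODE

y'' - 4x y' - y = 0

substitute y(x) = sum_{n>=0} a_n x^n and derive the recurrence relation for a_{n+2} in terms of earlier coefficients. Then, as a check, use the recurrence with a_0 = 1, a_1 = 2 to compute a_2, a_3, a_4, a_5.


Substitute y = sum_n a_n x^n.
y''(x) has coefficient (n+2)(n+1) a_{n+2} at x^n;
-4 x y'(x) has coefficient -4 n a_n at x^n (shift);
-y(x) has coefficient -1 a_n at x^n.
Matching x^n: (n+2)(n+1) a_{n+2} + (-4n - 1) a_n = 0.
Thus a_{n+2} = (4n + 1) / ((n+1)(n+2)) * a_n.

Check with a_0 = 1, a_1 = 2 (apply the recurrence for n = 0, 1, 2, 3): a_0 = 1, a_1 = 2, a_2 = 1/2, a_3 = 5/3, a_4 = 3/8, a_5 = 13/12.

a_(n+2) = (4n + 1) / ((n+1)(n+2)) * a_n; check: a_0 = 1, a_1 = 2, a_2 = 1/2, a_3 = 5/3, a_4 = 3/8, a_5 = 13/12


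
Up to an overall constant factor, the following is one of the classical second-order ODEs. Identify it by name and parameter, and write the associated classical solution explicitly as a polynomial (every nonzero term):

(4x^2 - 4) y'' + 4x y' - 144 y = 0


All three coefficients share the factor -4; dividing through by -4 gives  (1 - x^2) y'' - x y' + 36 y = 0.
This matches the Chebyshev equation (1 - x^2) y'' - x y' + n^2 y = 0 (note the -x y' term, not -2x y') with n^2 = 36, so n = 6; the polynomial solution is T_6(x).
With y = sum_k a_k x^k, matching x^k gives (k+2)(k+1) a_{k+2} = (k^2 - n^2) a_k = (k - 6)(k + 6) a_k. The right side vanishes at k = 6, so the series with the parity of 6 terminates at degree 6.
Standard normalization: leading coefficient of T_n is 2^(n-1), so a_6 = 2^5 = 32. Work downward with a_k = (k+1)(k+2) a_{k+2} / ((k - 6)(k + 6)):
  a_4 = (5)(6)(32) / ((4 - 6)(4 + 6)) = 960/(-20) = -48
  a_2 = (3)(4)(-48) / ((2 - 6)(2 + 6)) = -576/(-32) = 18
  a_0 = (1)(2)(18) / ((0 - 6)(0 + 6)) = 36/(-36) = -1
Hence T_6(x) = 32 x^6 - 48 x^4 + 18 x^2 - 1.

T_6(x); series = 32 x^6 - 48 x^4 + 18 x^2 - 1


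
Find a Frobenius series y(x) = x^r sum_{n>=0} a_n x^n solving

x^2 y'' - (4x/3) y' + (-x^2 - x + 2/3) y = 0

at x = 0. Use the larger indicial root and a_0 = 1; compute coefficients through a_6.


Write in Frobenius form y'' + (p(x)/x) y' + (q(x)/x^2) y = 0:
  p(x) = -4/3,  q(x) = -x^2 - x + 2/3.
Indicial equation: r(r-1) + (-4/3) r + (2/3) = 0 -> roots r_1 = 2, r_2 = 1/3.
Take r = r_1 = 2. Let y(x) = x^r sum_{n>=0} a_n x^n with a_0 = 1.
Substitute y = x^r sum a_n x^n and match x^{r+n}. The recurrence is
  D(n) a_n - 1 a_{n-1} - 1 a_{n-2} = 0,  where D(n) = (r+n)(r+n-1) + (-4/3)(r+n) + (2/3).
  a_n = [1 a_{n-1} + 1 a_{n-2}] / D(n).
Since the indicial polynomial factors as (r - r_1)(r - r_2), D(n) = (r_1 + n - r_1)(r_1 + n - r_2) = n(n + 5/3).
Evaluating step by step (a_0 = 1):
  n = 1: D(1) = 1(1 + 5/3) = 8/3; numerator = 1(1) = 1; a_1 = (1)/(8/3) = 3/8
  n = 2: D(2) = 2(2 + 5/3) = 22/3; numerator = 1(3/8) + 1(1) = 11/8; a_2 = (11/8)/(22/3) = 3/16
  n = 3: D(3) = 3(3 + 5/3) = 14; numerator = 1(3/16) + 1(3/8) = 9/16; a_3 = (9/16)/(14) = 9/224
  n = 4: D(4) = 4(4 + 5/3) = 68/3; numerator = 1(9/224) + 1(3/16) = 51/224; a_4 = (51/224)/(68/3) = 9/896
  n = 5: D(5) = 5(5 + 5/3) = 100/3; numerator = 1(9/896) + 1(9/224) = 45/896; a_5 = (45/896)/(100/3) = 27/17920
  n = 6: D(6) = 6(6 + 5/3) = 46; numerator = 1(27/17920) + 1(9/896) = 207/17920; a_6 = (207/17920)/(46) = 9/35840

r = 2; a_0 = 1; a_1 = 3/8; a_2 = 3/16; a_3 = 9/224; a_4 = 9/896; a_5 = 27/17920; a_6 = 9/35840


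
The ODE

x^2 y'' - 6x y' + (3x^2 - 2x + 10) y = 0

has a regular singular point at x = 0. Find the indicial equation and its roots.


Divide by x^2 to reach normal form y'' + P_1(x) y' + P_2(x) y = 0 with P_1(x) = -6/x and P_2(x) = 3 - 2/x + 10/x^2.
x = 0 is a singular point because the y'-coefficient -6/x has a pole at x = 0 and the y-coefficient 3 - 2/x + 10/x^2 has a pole at x = 0.
It is a regular singular point because x P_1(x) = p(x) = -6 and x^2 P_2(x) = q(x) = 3x^2 - 2x + 10 are polynomials, hence analytic at x = 0.
p(0) = -6,  q(0) = 10.
Indicial equation: r(r-1) + p(0) r + q(0) = 0, i.e. r^2 + (p(0) - 1) r + q(0) = 0, i.e. r^2 - 7 r + 10 = 0.
Discriminant: (-7)^2 - 4(10) = 9, so r = (7 ± 3)/2.
Solving: r_1 = 5, r_2 = 2.

indicial: r^2 - 7 r + 10 = 0; roots r_1 = 5, r_2 = 2


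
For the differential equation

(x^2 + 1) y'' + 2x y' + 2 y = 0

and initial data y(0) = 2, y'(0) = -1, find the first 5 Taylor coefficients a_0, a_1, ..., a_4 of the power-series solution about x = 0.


Ansatz: y(x) = sum_{n>=0} a_n x^n, so y'(x) = sum_{n>=1} n a_n x^(n-1) and y''(x) = sum_{n>=2} n(n-1) a_n x^(n-2).
Substitute into P(x) y'' + Q(x) y' + R(x) y = 0 with P(x) = x^2 + 1, Q(x) = 2x, R(x) = 2, and match powers of x.
Initial conditions: a_0 = 2, a_1 = -1.
Setting the coefficient of each power of x to zero and solving order by order (substituting the coefficients already found):
  x^0: 2 a_2 + 2 a_0 = 0  ->  2 a_2 = -2 a_0 = -4  ->  a_2 = -2
  x^1: 6 a_3 + 4 a_1 = 0  ->  6 a_3 = -4 a_1 = 4  ->  a_3 = 2/3
  x^2: 12 a_4 + 8 a_2 = 0  ->  12 a_4 = -8 a_2 = 16  ->  a_4 = 4/3
Truncated series: y(x) = 2 - x - 2 x^2 + (2/3) x^3 + (4/3) x^4 + O(x^5).

a_0 = 2; a_1 = -1; a_2 = -2; a_3 = 2/3; a_4 = 4/3


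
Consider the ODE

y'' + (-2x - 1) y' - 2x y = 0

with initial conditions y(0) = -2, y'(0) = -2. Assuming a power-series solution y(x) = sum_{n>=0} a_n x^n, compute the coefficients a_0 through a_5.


Ansatz: y(x) = sum_{n>=0} a_n x^n, so y'(x) = sum_{n>=1} n a_n x^(n-1) and y''(x) = sum_{n>=2} n(n-1) a_n x^(n-2).
Substitute into P(x) y'' + Q(x) y' + R(x) y = 0 with P(x) = 1, Q(x) = -2x - 1, R(x) = -2x, and match powers of x.
Initial conditions: a_0 = -2, a_1 = -2.
Setting the coefficient of each power of x to zero and solving order by order (substituting the coefficients already found):
  x^0: 2 a_2 - a_1 = 0  ->  2 a_2 = a_1 = -2  ->  a_2 = -1
  x^1: 6 a_3 - 2 a_2 - 2 a_1 - 2 a_0 = 0  ->  6 a_3 = 2 a_2 + 2 a_1 + 2 a_0 = -10  ->  a_3 = -5/3
  x^2: 12 a_4 - 3 a_3 - 4 a_2 - 2 a_1 = 0  ->  12 a_4 = 3 a_3 + 4 a_2 + 2 a_1 = -13  ->  a_4 = -13/12
  x^3: 20 a_5 - 4 a_4 - 6 a_3 - 2 a_2 = 0  ->  20 a_5 = 4 a_4 + 6 a_3 + 2 a_2 = -49/3  ->  a_5 = -49/60
Truncated series: y(x) = -2 - 2 x - x^2 - (5/3) x^3 - (13/12) x^4 - (49/60) x^5 + O(x^6).

a_0 = -2; a_1 = -2; a_2 = -1; a_3 = -5/3; a_4 = -13/12; a_5 = -49/60


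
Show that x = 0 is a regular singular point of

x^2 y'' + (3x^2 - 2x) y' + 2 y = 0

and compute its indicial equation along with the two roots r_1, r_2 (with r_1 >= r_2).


Divide by x^2 to reach normal form y'' + P_1(x) y' + P_2(x) y = 0 with P_1(x) = 3 - 2/x and P_2(x) = 2/x^2.
x = 0 is a singular point because the y'-coefficient 3 - 2/x has a pole at x = 0 and the y-coefficient 2/x^2 has a pole at x = 0.
It is a regular singular point because x P_1(x) = p(x) = 3x - 2 and x^2 P_2(x) = q(x) = 2 are polynomials, hence analytic at x = 0.
p(0) = -2,  q(0) = 2.
Indicial equation: r(r-1) + p(0) r + q(0) = 0, i.e. r^2 + (p(0) - 1) r + q(0) = 0, i.e. r^2 - 3 r + 2 = 0.
Discriminant: (-3)^2 - 4(2) = 1, so r = (3 ± 1)/2.
Solving: r_1 = 2, r_2 = 1.

indicial: r^2 - 3 r + 2 = 0; roots r_1 = 2, r_2 = 1


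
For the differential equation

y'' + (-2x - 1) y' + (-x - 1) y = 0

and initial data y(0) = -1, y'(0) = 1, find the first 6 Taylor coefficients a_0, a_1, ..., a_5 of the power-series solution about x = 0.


Ansatz: y(x) = sum_{n>=0} a_n x^n, so y'(x) = sum_{n>=1} n a_n x^(n-1) and y''(x) = sum_{n>=2} n(n-1) a_n x^(n-2).
Substitute into P(x) y'' + Q(x) y' + R(x) y = 0 with P(x) = 1, Q(x) = -2x - 1, R(x) = -x - 1, and match powers of x.
Initial conditions: a_0 = -1, a_1 = 1.
Setting the coefficient of each power of x to zero and solving order by order (substituting the coefficients already found):
  x^0: 2 a_2 - a_1 - a_0 = 0  ->  2 a_2 = a_1 + a_0 = 0  ->  a_2 = 0
  x^1: 6 a_3 - 2 a_2 - 3 a_1 - a_0 = 0  ->  6 a_3 = 2 a_2 + 3 a_1 + a_0 = 2  ->  a_3 = 1/3
  x^2: 12 a_4 - 3 a_3 - 5 a_2 - a_1 = 0  ->  12 a_4 = 3 a_3 + 5 a_2 + a_1 = 2  ->  a_4 = 1/6
  x^3: 20 a_5 - 4 a_4 - 7 a_3 - a_2 = 0  ->  20 a_5 = 4 a_4 + 7 a_3 + a_2 = 3  ->  a_5 = 3/20
Truncated series: y(x) = -1 + x + (1/3) x^3 + (1/6) x^4 + (3/20) x^5 + O(x^6).

a_0 = -1; a_1 = 1; a_2 = 0; a_3 = 1/3; a_4 = 1/6; a_5 = 3/20


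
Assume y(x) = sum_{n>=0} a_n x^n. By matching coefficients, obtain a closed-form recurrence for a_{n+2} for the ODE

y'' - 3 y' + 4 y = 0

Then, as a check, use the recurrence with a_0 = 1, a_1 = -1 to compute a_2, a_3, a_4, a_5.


Substitute y = sum_n a_n x^n.
y''(x) has coefficient (n+2)(n+1) a_{n+2} at x^n;
-3 y'(x) has coefficient -3 (n+1) a_{n+1} at x^n;
4 y(x) has coefficient 4 a_n at x^n.
Matching x^n: (n+2)(n+1) a_{n+2} - 3 (n+1) a_{n+1} + 4 a_n = 0.
Thus a_{n+2} = [3 (n+1) a_{n+1} - 4 a_n] / ((n+1)(n+2)).

Check with a_0 = 1, a_1 = -1 (apply the recurrence for n = 0, 1, 2, 3): a_0 = 1, a_1 = -1, a_2 = -7/2, a_3 = -17/6, a_4 = -23/24, a_5 = -1/120.

a_(n+2) = [3 (n+1) a_(n+1) - 4 a_n] / ((n+1)(n+2)); check: a_0 = 1, a_1 = -1, a_2 = -7/2, a_3 = -17/6, a_4 = -23/24, a_5 = -1/120


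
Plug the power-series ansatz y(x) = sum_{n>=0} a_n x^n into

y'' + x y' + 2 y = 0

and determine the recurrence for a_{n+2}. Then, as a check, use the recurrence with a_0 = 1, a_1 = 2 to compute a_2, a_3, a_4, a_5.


Substitute y = sum_n a_n x^n.
y''(x) has coefficient (n+2)(n+1) a_{n+2} at x^n;
x y'(x) has coefficient n a_n at x^n (shift);
2 y(x) has coefficient 2 a_n at x^n.
Matching x^n: (n+2)(n+1) a_{n+2} + (n + 2) a_n = 0.
Thus a_{n+2} = (-n - 2) / ((n+1)(n+2)) * a_n.

Check with a_0 = 1, a_1 = 2 (apply the recurrence for n = 0, 1, 2, 3): a_0 = 1, a_1 = 2, a_2 = -1, a_3 = -1, a_4 = 1/3, a_5 = 1/4.

a_(n+2) = (-n - 2) / ((n+1)(n+2)) * a_n; check: a_0 = 1, a_1 = 2, a_2 = -1, a_3 = -1, a_4 = 1/3, a_5 = 1/4


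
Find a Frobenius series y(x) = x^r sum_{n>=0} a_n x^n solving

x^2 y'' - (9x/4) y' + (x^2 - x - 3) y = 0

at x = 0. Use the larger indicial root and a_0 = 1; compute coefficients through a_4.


Write in Frobenius form y'' + (p(x)/x) y' + (q(x)/x^2) y = 0:
  p(x) = -9/4,  q(x) = x^2 - x - 3.
Indicial equation: r(r-1) + (-9/4) r + (-3) = 0 -> roots r_1 = 4, r_2 = -3/4.
Take r = r_1 = 4. Let y(x) = x^r sum_{n>=0} a_n x^n with a_0 = 1.
Substitute y = x^r sum a_n x^n and match x^{r+n}. The recurrence is
  D(n) a_n - 1 a_{n-1} + 1 a_{n-2} = 0,  where D(n) = (r+n)(r+n-1) + (-9/4)(r+n) + (-3).
  a_n = [1 a_{n-1} - 1 a_{n-2}] / D(n).
Since the indicial polynomial factors as (r - r_1)(r - r_2), D(n) = (r_1 + n - r_1)(r_1 + n - r_2) = n(n + 19/4).
Evaluating step by step (a_0 = 1):
  n = 1: D(1) = 1(1 + 19/4) = 23/4; numerator = 1(1) = 1; a_1 = (1)/(23/4) = 4/23
  n = 2: D(2) = 2(2 + 19/4) = 27/2; numerator = 1(4/23) - 1(1) = -19/23; a_2 = (-19/23)/(27/2) = -38/621
  n = 3: D(3) = 3(3 + 19/4) = 93/4; numerator = 1(-38/621) - 1(4/23) = -146/621; a_3 = (-146/621)/(93/4) = -584/57753
  n = 4: D(4) = 4(4 + 19/4) = 35; numerator = 1(-584/57753) - 1(-38/621) = 2950/57753; a_4 = (2950/57753)/(35) = 590/404271

r = 4; a_0 = 1; a_1 = 4/23; a_2 = -38/621; a_3 = -584/57753; a_4 = 590/404271


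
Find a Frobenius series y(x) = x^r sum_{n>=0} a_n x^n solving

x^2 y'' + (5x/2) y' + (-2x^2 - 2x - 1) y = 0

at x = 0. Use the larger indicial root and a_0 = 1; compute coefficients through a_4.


Write in Frobenius form y'' + (p(x)/x) y' + (q(x)/x^2) y = 0:
  p(x) = 5/2,  q(x) = -2x^2 - 2x - 1.
Indicial equation: r(r-1) + (5/2) r + (-1) = 0 -> roots r_1 = 1/2, r_2 = -2.
Take r = r_1 = 1/2. Let y(x) = x^r sum_{n>=0} a_n x^n with a_0 = 1.
Substitute y = x^r sum a_n x^n and match x^{r+n}. The recurrence is
  D(n) a_n - 2 a_{n-1} - 2 a_{n-2} = 0,  where D(n) = (r+n)(r+n-1) + (5/2)(r+n) + (-1).
  a_n = [2 a_{n-1} + 2 a_{n-2}] / D(n).
Since the indicial polynomial factors as (r - r_1)(r - r_2), D(n) = (r_1 + n - r_1)(r_1 + n - r_2) = n(n + 5/2).
Evaluating step by step (a_0 = 1):
  n = 1: D(1) = 1(1 + 5/2) = 7/2; numerator = 2(1) = 2; a_1 = (2)/(7/2) = 4/7
  n = 2: D(2) = 2(2 + 5/2) = 9; numerator = 2(4/7) + 2(1) = 22/7; a_2 = (22/7)/(9) = 22/63
  n = 3: D(3) = 3(3 + 5/2) = 33/2; numerator = 2(22/63) + 2(4/7) = 116/63; a_3 = (116/63)/(33/2) = 232/2079
  n = 4: D(4) = 4(4 + 5/2) = 26; numerator = 2(232/2079) + 2(22/63) = 1916/2079; a_4 = (1916/2079)/(26) = 958/27027

r = 1/2; a_0 = 1; a_1 = 4/7; a_2 = 22/63; a_3 = 232/2079; a_4 = 958/27027


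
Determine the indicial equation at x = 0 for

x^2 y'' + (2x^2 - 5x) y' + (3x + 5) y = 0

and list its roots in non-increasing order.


Divide by x^2 to reach normal form y'' + P_1(x) y' + P_2(x) y = 0 with P_1(x) = 2 - 5/x and P_2(x) = 3/x + 5/x^2.
x = 0 is a singular point because the y'-coefficient 2 - 5/x has a pole at x = 0 and the y-coefficient 3/x + 5/x^2 has a pole at x = 0.
It is a regular singular point because x P_1(x) = p(x) = 2x - 5 and x^2 P_2(x) = q(x) = 3x + 5 are polynomials, hence analytic at x = 0.
p(0) = -5,  q(0) = 5.
Indicial equation: r(r-1) + p(0) r + q(0) = 0, i.e. r^2 + (p(0) - 1) r + q(0) = 0, i.e. r^2 - 6 r + 5 = 0.
Discriminant: (-6)^2 - 4(5) = 16, so r = (6 ± 4)/2.
Solving: r_1 = 5, r_2 = 1.

indicial: r^2 - 6 r + 5 = 0; roots r_1 = 5, r_2 = 1


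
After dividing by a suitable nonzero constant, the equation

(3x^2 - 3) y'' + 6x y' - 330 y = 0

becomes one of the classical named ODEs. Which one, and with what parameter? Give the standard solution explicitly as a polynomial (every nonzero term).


All three coefficients share the factor -3; dividing through by -3 gives  (1 - x^2) y'' - 2x y' + 110 y = 0.
This matches the Legendre equation (1 - x^2) y'' - 2x y' + n(n+1) y = 0 (note the -2x y' term) with n(n+1) = 110, so n = 10; the polynomial solution is P_10(x).
With y = sum_k a_k x^k, matching x^k gives (k+2)(k+1) a_{k+2} = [k(k+1) - n(n+1)] a_k = (k - 10)(k + 11) a_k. The right side vanishes at k = 10, so the series with the parity of 10 terminates at degree 10.
Standard normalization (P_n(1) = 1): leading coefficient (2n)!/(2^n (n!)^2) = 2432902008176640000/(1024*13168189440000) = 46189/256, so a_10 = 46189/256. Work downward with a_k = (k+1)(k+2) a_{k+2} / ((k - 10)(k + 11)):
  a_8 = (9)(10)(46189/256) / ((8 - 10)(8 + 11)) = (2078505/128)/(-38) = -109395/256
  a_6 = (7)(8)(-109395/256) / ((6 - 10)(6 + 11)) = (-765765/32)/(-68) = 45045/128
  a_4 = (5)(6)(45045/128) / ((4 - 10)(4 + 11)) = (675675/64)/(-90) = -15015/128
  a_2 = (3)(4)(-15015/128) / ((2 - 10)(2 + 11)) = (-45045/32)/(-104) = 3465/256
  a_0 = (1)(2)(3465/256) / ((0 - 10)(0 + 11)) = (3465/128)/(-110) = -63/256
Hence P_10(x) = 46189 x^10/256 - 109395 x^8/256 + 45045 x^6/128 - 15015 x^4/128 + 3465 x^2/256 - 63/256.

P_10(x); series = 46189 x^10/256 - 109395 x^8/256 + 45045 x^6/128 - 15015 x^4/128 + 3465 x^2/256 - 63/256


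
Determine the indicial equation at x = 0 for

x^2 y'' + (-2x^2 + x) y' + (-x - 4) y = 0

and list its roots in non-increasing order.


Divide by x^2 to reach normal form y'' + P_1(x) y' + P_2(x) y = 0 with P_1(x) = -2 + 1/x and P_2(x) = -1/x - 4/x^2.
x = 0 is a singular point because the y'-coefficient -2 + 1/x has a pole at x = 0 and the y-coefficient -1/x - 4/x^2 has a pole at x = 0.
It is a regular singular point because x P_1(x) = p(x) = 1 - 2x and x^2 P_2(x) = q(x) = -x - 4 are polynomials, hence analytic at x = 0.
p(0) = 1,  q(0) = -4.
Indicial equation: r(r-1) + p(0) r + q(0) = 0, i.e. r^2 + (p(0) - 1) r + q(0) = 0, i.e. r^2 - 4 = 0.
Discriminant: (0)^2 - 4(-4) = 16, so r = (0 ± 4)/2.
Solving: r_1 = 2, r_2 = -2.

indicial: r^2 - 4 = 0; roots r_1 = 2, r_2 = -2


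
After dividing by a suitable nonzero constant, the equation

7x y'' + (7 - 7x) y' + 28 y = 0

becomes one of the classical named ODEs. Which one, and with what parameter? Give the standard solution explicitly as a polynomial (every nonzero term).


All three coefficients share the factor 7; dividing through by 7 gives  x y'' + (1 - x) y' + 4 y = 0.
This matches the Laguerre equation x y'' + (1 - x) y' + n y = 0 with n = 4; the polynomial solution is L_4(x).
With y = sum_k a_k x^k, matching x^k gives (k+1)k a_{k+1} + (k+1) a_{k+1} - k a_k + n a_k = 0, i.e. (k+1)^2 a_{k+1} = (k - n) a_k = (k - 4) a_k. The right side vanishes at k = 4, so the series terminates at degree 4.
Standard normalization L_n(0) = 1 gives a_0 = 1. Work upward with a_{k+1} = (k - 4) a_k / (k+1)^2:
  a_1 = (0 - 4)(1) / 1^2 = -4/1 = -4
  a_2 = (1 - 4)(-4) / 2^2 = 12/4 = 3
  a_3 = (2 - 4)(3) / 3^2 = -6/9 = -2/3
  a_4 = (3 - 4)(-2/3) / 4^2 = (2/3)/16 = 1/24
Hence L_4(x) = x^4/24 - 2 x^3/3 + 3 x^2 - 4 x + 1.

L_4(x); series = x^4/24 - 2 x^3/3 + 3 x^2 - 4 x + 1


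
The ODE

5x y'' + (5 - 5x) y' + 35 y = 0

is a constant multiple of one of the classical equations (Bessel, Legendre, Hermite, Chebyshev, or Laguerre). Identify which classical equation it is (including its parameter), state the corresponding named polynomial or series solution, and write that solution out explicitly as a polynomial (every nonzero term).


All three coefficients share the factor 5; dividing through by 5 gives  x y'' + (1 - x) y' + 7 y = 0.
This matches the Laguerre equation x y'' + (1 - x) y' + n y = 0 with n = 7; the polynomial solution is L_7(x).
With y = sum_k a_k x^k, matching x^k gives (k+1)k a_{k+1} + (k+1) a_{k+1} - k a_k + n a_k = 0, i.e. (k+1)^2 a_{k+1} = (k - n) a_k = (k - 7) a_k. The right side vanishes at k = 7, so the series terminates at degree 7.
Standard normalization L_n(0) = 1 gives a_0 = 1. Work upward with a_{k+1} = (k - 7) a_k / (k+1)^2:
  a_1 = (0 - 7)(1) / 1^2 = -7/1 = -7
  a_2 = (1 - 7)(-7) / 2^2 = 42/4 = 21/2
  a_3 = (2 - 7)(21/2) / 3^2 = (-105/2)/9 = -35/6
  a_4 = (3 - 7)(-35/6) / 4^2 = (70/3)/16 = 35/24
  a_5 = (4 - 7)(35/24) / 5^2 = (-35/8)/25 = -7/40
  a_6 = (5 - 7)(-7/40) / 6^2 = (7/20)/36 = 7/720
  a_7 = (6 - 7)(7/720) / 7^2 = (-7/720)/49 = -1/5040
Hence L_7(x) = -x^7/5040 + 7 x^6/720 - 7 x^5/40 + 35 x^4/24 - 35 x^3/6 + 21 x^2/2 - 7 x + 1.

L_7(x); series = -x^7/5040 + 7 x^6/720 - 7 x^5/40 + 35 x^4/24 - 35 x^3/6 + 21 x^2/2 - 7 x + 1
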